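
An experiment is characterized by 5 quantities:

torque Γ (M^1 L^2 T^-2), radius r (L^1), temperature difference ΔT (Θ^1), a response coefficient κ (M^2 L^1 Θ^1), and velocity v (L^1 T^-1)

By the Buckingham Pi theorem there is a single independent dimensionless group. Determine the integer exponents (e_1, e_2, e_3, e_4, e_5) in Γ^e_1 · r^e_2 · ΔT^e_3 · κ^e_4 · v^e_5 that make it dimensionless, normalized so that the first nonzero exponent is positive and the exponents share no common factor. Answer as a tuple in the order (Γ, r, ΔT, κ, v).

(2, 1, 1, -1, -4)

M: e_1·(1) + e_2·(0) + e_3·(0) + e_4·(2) + e_5·(0) = 0
L: e_1·(2) + e_2·(1) + e_3·(0) + e_4·(1) + e_5·(1) = 0
T: e_1·(-2) + e_2·(0) + e_3·(0) + e_4·(0) + e_5·(-1) = 0
Θ: e_1·(0) + e_2·(0) + e_3·(1) + e_4·(1) + e_5·(0) = 0
Solving this homogeneous linear system for the smallest-integer solution (first nonzero entry positive) gives (2, 1, 1, -1, -4).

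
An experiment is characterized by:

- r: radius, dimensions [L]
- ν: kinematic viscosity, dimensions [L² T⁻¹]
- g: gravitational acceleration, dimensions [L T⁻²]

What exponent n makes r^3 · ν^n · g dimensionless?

-2

Balance the L exponent: (2)·n from ν, plus 3·(1) + (1) = 4 from the rest, must sum to zero.
2n + 4 = 0, so n = -2.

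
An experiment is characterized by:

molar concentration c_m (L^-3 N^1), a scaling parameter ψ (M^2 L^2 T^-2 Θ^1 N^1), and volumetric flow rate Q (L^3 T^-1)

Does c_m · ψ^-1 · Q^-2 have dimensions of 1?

Sum the exponent of each base dimension across the product:
  M: [c_m]_M − [ψ]_M − 2·[Q]_M = (0) − (2) − 2·(0) = -2
  L: [c_m]_L − [ψ]_L − 2·[Q]_L = (-3) − (2) − 2·(3) = -11
  T: [c_m]_T − [ψ]_T − 2·[Q]_T = (0) − (-2) − 2·(-1) = 4
  Θ: [c_m]_Θ − [ψ]_Θ − 2·[Q]_Θ = (0) − (1) − 2·(0) = -1
  N: [c_m]_N − [ψ]_N − 2·[Q]_N = (1) − (1) − 2·(0) = 0
Net dimensions [M⁻² L⁻¹¹ T⁴ Θ⁻¹] ≠ [1] — not dimensionless.

no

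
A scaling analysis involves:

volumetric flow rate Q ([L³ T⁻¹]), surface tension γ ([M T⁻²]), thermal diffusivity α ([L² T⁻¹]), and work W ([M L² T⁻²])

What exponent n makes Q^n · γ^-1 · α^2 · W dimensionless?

-2

Balance the L exponent: (3)·n from Q, plus −(0) + 2·(2) + (2) = 6 from the rest, must sum to zero.
3n + 6 = 0, so n = -2.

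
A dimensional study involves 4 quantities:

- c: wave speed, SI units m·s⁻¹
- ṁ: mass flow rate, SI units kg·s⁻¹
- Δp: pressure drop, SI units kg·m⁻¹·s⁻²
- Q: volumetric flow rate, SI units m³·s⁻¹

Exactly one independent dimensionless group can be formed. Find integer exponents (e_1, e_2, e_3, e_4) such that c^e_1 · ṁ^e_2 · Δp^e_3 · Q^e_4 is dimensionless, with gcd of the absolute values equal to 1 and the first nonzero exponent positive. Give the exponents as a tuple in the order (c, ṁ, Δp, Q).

(2, 1, -1, -1)

M: e_1·(0) + e_2·(1) + e_3·(1) + e_4·(0) = 0
L: e_1·(1) + e_2·(0) + e_3·(-1) + e_4·(3) = 0
T: e_1·(-1) + e_2·(-1) + e_3·(-2) + e_4·(-1) = 0
Solving this homogeneous linear system for the smallest-integer solution (first nonzero entry positive) gives (2, 1, -1, -1).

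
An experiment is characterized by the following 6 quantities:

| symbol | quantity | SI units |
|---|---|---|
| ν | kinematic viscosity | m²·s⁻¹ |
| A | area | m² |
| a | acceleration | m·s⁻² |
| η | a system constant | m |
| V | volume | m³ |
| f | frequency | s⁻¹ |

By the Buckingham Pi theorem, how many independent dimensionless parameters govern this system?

4

There are 6 variables and 2 base dimensions (L, T).
The dimension matrix has rank 2.
Independent dimensionless groups: 6 − 2 = 4.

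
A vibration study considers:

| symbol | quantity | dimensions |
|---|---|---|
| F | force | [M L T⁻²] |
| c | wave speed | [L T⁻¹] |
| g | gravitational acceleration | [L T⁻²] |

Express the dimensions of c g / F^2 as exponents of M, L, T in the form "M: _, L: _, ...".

M: -2, L: 0, T: 1

Collect each base-dimension exponent across the product:
  M: −2·(1) + (0) + (0) = -2
  L: −2·(1) + (1) + (1) = 0
  T: −2·(-2) + (-1) + (-2) = 1
So the dimensions are [M⁻² T].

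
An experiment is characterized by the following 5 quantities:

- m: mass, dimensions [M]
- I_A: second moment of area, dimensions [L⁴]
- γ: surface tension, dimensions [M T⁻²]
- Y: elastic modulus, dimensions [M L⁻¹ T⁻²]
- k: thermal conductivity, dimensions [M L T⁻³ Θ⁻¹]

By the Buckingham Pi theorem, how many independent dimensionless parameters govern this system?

1

There are 5 variables and 4 base dimensions (M, L, T, Θ).
The dimension matrix has rank 4.
Independent dimensionless groups: 5 − 4 = 1.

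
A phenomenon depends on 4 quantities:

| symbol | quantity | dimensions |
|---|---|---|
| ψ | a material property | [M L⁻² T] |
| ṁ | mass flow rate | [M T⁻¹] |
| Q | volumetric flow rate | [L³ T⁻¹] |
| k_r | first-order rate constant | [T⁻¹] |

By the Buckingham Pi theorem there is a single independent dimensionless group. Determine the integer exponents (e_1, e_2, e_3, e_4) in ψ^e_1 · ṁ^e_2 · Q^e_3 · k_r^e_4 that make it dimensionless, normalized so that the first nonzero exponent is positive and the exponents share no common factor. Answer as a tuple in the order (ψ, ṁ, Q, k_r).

M: e_1·(1) + e_2·(1) + e_3·(0) + e_4·(0) = 0
L: e_1·(-2) + e_2·(0) + e_3·(3) + e_4·(0) = 0
T: e_1·(1) + e_2·(-1) + e_3·(-1) + e_4·(-1) = 0
Solving this homogeneous linear system for the smallest-integer solution (first nonzero entry positive) gives (3, -3, 2, 4).

(3, -3, 2, 4)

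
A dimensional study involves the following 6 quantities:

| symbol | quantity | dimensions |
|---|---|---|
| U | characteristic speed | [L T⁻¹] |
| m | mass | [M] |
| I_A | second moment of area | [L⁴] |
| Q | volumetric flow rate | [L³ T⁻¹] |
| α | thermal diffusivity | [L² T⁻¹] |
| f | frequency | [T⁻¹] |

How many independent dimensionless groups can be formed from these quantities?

There are 6 variables and 3 base dimensions (M, L, T).
The dimension matrix has rank 3.
Independent dimensionless groups: 6 − 3 = 3.

3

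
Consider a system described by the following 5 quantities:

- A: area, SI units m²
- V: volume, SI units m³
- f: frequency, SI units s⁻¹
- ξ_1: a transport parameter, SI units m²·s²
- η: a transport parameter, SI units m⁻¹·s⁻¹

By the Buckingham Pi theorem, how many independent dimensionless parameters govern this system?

3

There are 5 variables and 2 base dimensions (L, T).
The dimension matrix has rank 2.
Independent dimensionless groups: 5 − 2 = 3.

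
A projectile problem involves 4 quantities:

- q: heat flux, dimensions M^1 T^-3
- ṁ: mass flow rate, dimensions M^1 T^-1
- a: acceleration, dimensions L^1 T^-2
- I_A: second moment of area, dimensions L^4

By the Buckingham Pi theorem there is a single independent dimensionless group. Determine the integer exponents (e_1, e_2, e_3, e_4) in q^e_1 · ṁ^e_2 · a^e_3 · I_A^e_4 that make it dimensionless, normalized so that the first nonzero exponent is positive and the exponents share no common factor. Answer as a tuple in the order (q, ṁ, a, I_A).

(4, -4, -4, 1)

M: e_1·(1) + e_2·(1) + e_3·(0) + e_4·(0) = 0
L: e_1·(0) + e_2·(0) + e_3·(1) + e_4·(4) = 0
T: e_1·(-3) + e_2·(-1) + e_3·(-2) + e_4·(0) = 0
Solving this homogeneous linear system for the smallest-integer solution (first nonzero entry positive) gives (4, -4, -4, 1).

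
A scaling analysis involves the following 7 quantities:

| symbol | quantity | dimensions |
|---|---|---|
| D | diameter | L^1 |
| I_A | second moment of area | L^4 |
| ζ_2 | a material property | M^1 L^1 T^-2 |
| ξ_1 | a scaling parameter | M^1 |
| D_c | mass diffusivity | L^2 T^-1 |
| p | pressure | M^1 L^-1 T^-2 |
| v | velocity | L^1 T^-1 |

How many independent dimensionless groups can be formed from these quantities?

4

There are 7 variables and 3 base dimensions (M, L, T).
The dimension matrix has rank 3.
Independent dimensionless groups: 7 − 3 = 4.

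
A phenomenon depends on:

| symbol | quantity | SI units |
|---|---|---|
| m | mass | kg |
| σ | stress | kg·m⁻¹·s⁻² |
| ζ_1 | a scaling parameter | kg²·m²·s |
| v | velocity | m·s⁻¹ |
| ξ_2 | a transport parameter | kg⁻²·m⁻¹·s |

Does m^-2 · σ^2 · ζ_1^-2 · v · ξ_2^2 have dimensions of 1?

Sum the exponent of each base dimension across the product:
  M: −2·[m]_M + 2·[σ]_M − 2·[ζ_1]_M + [v]_M + 2·[ξ_2]_M = −2·(1) + 2·(1) − 2·(2) + (0) + 2·(-2) = -8
  L: −2·[m]_L + 2·[σ]_L − 2·[ζ_1]_L + [v]_L + 2·[ξ_2]_L = −2·(0) + 2·(-1) − 2·(2) + (1) + 2·(-1) = -7
  T: −2·[m]_T + 2·[σ]_T − 2·[ζ_1]_T + [v]_T + 2·[ξ_2]_T = −2·(0) + 2·(-2) − 2·(1) + (-1) + 2·(1) = -5
Net dimensions [M⁻⁸ L⁻⁷ T⁻⁵] ≠ [1] — not dimensionless.

no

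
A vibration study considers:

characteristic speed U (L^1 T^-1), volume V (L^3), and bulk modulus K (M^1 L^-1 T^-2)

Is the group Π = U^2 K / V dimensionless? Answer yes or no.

Sum the exponent of each base dimension across the product:
  M: 2·[U]_M − [V]_M + [K]_M = 2·(0) − (0) + (1) = 1
  L: 2·[U]_L − [V]_L + [K]_L = 2·(1) − (3) + (-1) = -2
  T: 2·[U]_T − [V]_T + [K]_T = 2·(-1) − (0) + (-2) = -4
Net dimensions [M L⁻² T⁻⁴] ≠ [1] — not dimensionless.

no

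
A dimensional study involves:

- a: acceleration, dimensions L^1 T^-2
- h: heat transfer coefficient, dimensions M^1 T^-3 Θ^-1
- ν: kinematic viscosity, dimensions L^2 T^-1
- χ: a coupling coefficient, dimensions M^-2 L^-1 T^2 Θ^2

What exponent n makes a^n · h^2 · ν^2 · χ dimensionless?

Balance the L exponent: (1)·n from a, plus 2·(0) + 2·(2) + (-1) = 3 from the rest, must sum to zero.
n + 3 = 0, so n = -3.

-3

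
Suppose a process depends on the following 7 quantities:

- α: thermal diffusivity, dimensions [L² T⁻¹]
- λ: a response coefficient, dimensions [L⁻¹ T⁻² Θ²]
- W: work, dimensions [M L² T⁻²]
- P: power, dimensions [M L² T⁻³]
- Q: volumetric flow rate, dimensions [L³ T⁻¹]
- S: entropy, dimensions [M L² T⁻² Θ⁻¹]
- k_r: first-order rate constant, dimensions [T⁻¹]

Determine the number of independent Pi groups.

There are 7 variables and 4 base dimensions (M, L, T, Θ).
The dimension matrix has rank 4.
Independent dimensionless groups: 7 − 4 = 3.

3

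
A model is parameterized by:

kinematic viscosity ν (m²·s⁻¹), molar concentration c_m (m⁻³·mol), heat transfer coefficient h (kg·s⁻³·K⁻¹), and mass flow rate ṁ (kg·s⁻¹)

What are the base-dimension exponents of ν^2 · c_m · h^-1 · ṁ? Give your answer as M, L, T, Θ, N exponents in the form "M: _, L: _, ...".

Collect each base-dimension exponent across the product:
  M: 2·(0) + (0) − (1) + (1) = 0
  L: 2·(2) + (-3) − (0) + (0) = 1
  T: 2·(-1) + (0) − (-3) + (-1) = 0
  Θ: 2·(0) + (0) − (-1) + (0) = 1
  N: 2·(0) + (1) − (0) + (0) = 1
So the dimensions are [L Θ N].

M: 0, L: 1, T: 0, Θ: 1, N: 1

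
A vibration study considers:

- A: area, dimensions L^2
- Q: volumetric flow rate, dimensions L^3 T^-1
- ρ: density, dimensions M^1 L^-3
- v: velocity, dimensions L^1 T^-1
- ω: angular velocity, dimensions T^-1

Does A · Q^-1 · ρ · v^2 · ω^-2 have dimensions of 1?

no

Sum the exponent of each base dimension across the product:
  M: [A]_M − [Q]_M + [ρ]_M + 2·[v]_M − 2·[ω]_M = (0) − (0) + (1) + 2·(0) − 2·(0) = 1
  L: [A]_L − [Q]_L + [ρ]_L + 2·[v]_L − 2·[ω]_L = (2) − (3) + (-3) + 2·(1) − 2·(0) = -2
  T: [A]_T − [Q]_T + [ρ]_T + 2·[v]_T − 2·[ω]_T = (0) − (-1) + (0) + 2·(-1) − 2·(-1) = 1
Net dimensions [M L⁻² T] ≠ [1] — not dimensionless.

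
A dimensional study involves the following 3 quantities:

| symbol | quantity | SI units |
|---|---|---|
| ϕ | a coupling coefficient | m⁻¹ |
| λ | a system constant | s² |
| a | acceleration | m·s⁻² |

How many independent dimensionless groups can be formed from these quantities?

There are 3 variables and 2 base dimensions (L, T).
The dimension matrix has rank 2.
Independent dimensionless groups: 3 − 2 = 1.

1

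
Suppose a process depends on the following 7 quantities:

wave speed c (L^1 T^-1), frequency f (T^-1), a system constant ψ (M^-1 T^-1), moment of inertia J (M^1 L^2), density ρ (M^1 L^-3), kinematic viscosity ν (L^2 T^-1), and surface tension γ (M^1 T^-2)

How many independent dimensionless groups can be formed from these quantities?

4

There are 7 variables and 3 base dimensions (M, L, T).
The dimension matrix has rank 3.
Independent dimensionless groups: 7 − 3 = 4.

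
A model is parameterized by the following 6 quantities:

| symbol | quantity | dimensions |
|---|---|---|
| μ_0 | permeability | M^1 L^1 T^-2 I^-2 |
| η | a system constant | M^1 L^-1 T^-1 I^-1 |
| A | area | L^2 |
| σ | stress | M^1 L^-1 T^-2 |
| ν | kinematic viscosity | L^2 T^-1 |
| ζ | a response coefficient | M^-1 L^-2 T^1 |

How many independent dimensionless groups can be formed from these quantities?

2

There are 6 variables and 4 base dimensions (M, L, T, I).
The dimension matrix has rank 4.
Independent dimensionless groups: 6 − 4 = 2.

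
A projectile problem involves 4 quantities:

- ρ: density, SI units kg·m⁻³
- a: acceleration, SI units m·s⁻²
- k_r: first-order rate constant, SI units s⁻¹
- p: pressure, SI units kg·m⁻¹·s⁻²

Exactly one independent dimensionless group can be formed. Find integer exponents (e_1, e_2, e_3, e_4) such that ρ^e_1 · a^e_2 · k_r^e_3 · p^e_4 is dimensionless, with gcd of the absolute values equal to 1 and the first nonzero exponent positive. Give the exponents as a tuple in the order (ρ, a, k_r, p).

(1, 2, -2, -1)

M: e_1·(1) + e_2·(0) + e_3·(0) + e_4·(1) = 0
L: e_1·(-3) + e_2·(1) + e_3·(0) + e_4·(-1) = 0
T: e_1·(0) + e_2·(-2) + e_3·(-1) + e_4·(-2) = 0
Solving this homogeneous linear system for the smallest-integer solution (first nonzero entry positive) gives (1, 2, -2, -1).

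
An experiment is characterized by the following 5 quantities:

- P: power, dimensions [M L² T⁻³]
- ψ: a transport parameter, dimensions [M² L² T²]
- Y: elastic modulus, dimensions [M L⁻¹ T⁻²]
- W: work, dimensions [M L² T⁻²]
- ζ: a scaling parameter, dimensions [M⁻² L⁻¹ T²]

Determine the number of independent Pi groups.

There are 5 variables and 3 base dimensions (M, L, T).
The dimension matrix has rank 3.
Independent dimensionless groups: 5 − 3 = 2.

2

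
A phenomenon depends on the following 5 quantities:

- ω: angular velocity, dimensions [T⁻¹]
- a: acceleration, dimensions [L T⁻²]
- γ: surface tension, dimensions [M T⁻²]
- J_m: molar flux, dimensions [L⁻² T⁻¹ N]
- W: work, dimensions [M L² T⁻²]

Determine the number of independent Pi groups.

1

There are 5 variables and 4 base dimensions (M, L, T, N).
The dimension matrix has rank 4.
Independent dimensionless groups: 5 − 4 = 1.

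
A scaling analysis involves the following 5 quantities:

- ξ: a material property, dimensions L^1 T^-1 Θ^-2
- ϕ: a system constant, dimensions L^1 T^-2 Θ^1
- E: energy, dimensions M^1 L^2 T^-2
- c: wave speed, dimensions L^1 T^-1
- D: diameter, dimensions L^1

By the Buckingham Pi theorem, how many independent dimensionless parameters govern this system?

There are 5 variables and 4 base dimensions (M, L, T, Θ).
The dimension matrix has rank 4.
Independent dimensionless groups: 5 − 4 = 1.

1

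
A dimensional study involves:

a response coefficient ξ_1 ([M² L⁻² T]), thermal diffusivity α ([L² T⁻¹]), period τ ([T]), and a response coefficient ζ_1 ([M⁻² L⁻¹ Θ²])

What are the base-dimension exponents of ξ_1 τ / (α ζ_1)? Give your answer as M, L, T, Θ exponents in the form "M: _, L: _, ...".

M: 4, L: -3, T: 3, Θ: -2

Collect each base-dimension exponent across the product:
  M: (2) − (0) + (0) − (-2) = 4
  L: (-2) − (2) + (0) − (-1) = -3
  T: (1) − (-1) + (1) − (0) = 3
  Θ: (0) − (0) + (0) − (2) = -2
So the dimensions are [M⁴ L⁻³ T³ Θ⁻²].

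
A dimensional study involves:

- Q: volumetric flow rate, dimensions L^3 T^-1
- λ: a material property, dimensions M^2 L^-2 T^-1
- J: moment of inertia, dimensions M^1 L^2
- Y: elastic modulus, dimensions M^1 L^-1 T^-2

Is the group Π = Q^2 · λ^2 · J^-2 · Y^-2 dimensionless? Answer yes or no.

Sum the exponent of each base dimension across the product:
  M: 2·[Q]_M + 2·[λ]_M − 2·[J]_M − 2·[Y]_M = 2·(0) + 2·(2) − 2·(1) − 2·(1) = 0
  L: 2·[Q]_L + 2·[λ]_L − 2·[J]_L − 2·[Y]_L = 2·(3) + 2·(-2) − 2·(2) − 2·(-1) = 0
  T: 2·[Q]_T + 2·[λ]_T − 2·[J]_T − 2·[Y]_T = 2·(-1) + 2·(-1) − 2·(0) − 2·(-2) = 0
All base exponents vanish — dimensionless.

yes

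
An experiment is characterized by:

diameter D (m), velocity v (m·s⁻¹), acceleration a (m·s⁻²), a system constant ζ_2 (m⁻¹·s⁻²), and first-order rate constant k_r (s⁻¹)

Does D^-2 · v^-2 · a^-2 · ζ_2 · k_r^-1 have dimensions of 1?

Sum the exponent of each base dimension across the product:
  L: −2·[D]_L − 2·[v]_L − 2·[a]_L + [ζ_2]_L − [k_r]_L = −2·(1) − 2·(1) − 2·(1) + (-1) − (0) = -7
  T: −2·[D]_T − 2·[v]_T − 2·[a]_T + [ζ_2]_T − [k_r]_T = −2·(0) − 2·(-1) − 2·(-2) + (-2) − (-1) = 5
Net dimensions [L⁻⁷ T⁵] ≠ [1] — not dimensionless.

no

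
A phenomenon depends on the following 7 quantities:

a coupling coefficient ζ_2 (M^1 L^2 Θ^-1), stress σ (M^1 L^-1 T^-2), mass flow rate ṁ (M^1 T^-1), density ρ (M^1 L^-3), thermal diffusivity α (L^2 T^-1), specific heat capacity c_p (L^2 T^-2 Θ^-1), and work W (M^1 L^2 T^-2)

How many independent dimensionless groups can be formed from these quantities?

3

There are 7 variables and 4 base dimensions (M, L, T, Θ).
The dimension matrix has rank 4.
Independent dimensionless groups: 7 − 4 = 3.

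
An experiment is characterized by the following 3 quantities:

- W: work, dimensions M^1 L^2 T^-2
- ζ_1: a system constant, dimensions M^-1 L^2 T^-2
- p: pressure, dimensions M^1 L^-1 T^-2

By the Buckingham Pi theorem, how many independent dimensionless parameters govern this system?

0

There are 3 variables and 3 base dimensions (M, L, T).
The dimension matrix has rank 3.
Independent dimensionless groups: 3 − 3 = 0.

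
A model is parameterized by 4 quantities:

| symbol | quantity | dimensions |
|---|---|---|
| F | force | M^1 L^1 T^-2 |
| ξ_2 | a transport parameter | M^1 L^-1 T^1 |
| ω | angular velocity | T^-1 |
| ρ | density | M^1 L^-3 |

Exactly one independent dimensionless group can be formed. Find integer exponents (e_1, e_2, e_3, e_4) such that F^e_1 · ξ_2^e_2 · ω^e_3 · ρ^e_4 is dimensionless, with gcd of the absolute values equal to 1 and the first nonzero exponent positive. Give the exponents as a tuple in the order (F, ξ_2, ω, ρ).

(1, -2, -4, 1)

M: e_1·(1) + e_2·(1) + e_3·(0) + e_4·(1) = 0
L: e_1·(1) + e_2·(-1) + e_3·(0) + e_4·(-3) = 0
T: e_1·(-2) + e_2·(1) + e_3·(-1) + e_4·(0) = 0
Solving this homogeneous linear system for the smallest-integer solution (first nonzero entry positive) gives (1, -2, -4, 1).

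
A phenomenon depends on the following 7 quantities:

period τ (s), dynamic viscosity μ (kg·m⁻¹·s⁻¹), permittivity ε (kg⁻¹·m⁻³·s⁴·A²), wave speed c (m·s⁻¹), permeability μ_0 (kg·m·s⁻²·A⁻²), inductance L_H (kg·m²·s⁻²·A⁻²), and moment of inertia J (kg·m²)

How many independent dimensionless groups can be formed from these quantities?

3

There are 7 variables and 4 base dimensions (M, L, T, I).
The dimension matrix has rank 4.
Independent dimensionless groups: 7 − 4 = 3.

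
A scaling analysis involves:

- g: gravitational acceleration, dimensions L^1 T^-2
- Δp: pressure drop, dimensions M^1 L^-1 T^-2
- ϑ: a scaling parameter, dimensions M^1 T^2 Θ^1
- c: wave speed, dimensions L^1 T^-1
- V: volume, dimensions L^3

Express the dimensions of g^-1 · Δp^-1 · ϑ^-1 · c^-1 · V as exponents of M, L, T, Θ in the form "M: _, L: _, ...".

M: -2, L: 2, T: 3, Θ: -1

Collect each base-dimension exponent across the product:
  M: −(0) − (1) − (1) − (0) + (0) = -2
  L: −(1) − (-1) − (0) − (1) + (3) = 2
  T: −(-2) − (-2) − (2) − (-1) + (0) = 3
  Θ: −(0) − (0) − (1) − (0) + (0) = -1
So the dimensions are [M⁻² L² T³ Θ⁻¹].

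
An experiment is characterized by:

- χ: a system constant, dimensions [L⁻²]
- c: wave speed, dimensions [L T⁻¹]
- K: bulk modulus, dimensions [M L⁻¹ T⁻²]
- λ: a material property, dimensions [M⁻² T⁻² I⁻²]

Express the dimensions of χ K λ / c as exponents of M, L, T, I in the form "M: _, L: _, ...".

Collect each base-dimension exponent across the product:
  M: (0) − (0) + (1) + (-2) = -1
  L: (-2) − (1) + (-1) + (0) = -4
  T: (0) − (-1) + (-2) + (-2) = -3
  I: (0) − (0) + (0) + (-2) = -2
So the dimensions are [M⁻¹ L⁻⁴ T⁻³ I⁻²].

M: -1, L: -4, T: -3, I: -2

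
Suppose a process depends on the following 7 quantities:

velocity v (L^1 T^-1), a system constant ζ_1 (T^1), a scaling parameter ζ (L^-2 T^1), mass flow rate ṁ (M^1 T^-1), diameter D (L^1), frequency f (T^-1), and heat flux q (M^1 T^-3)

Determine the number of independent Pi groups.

4

There are 7 variables and 3 base dimensions (M, L, T).
The dimension matrix has rank 3.
Independent dimensionless groups: 7 − 3 = 4.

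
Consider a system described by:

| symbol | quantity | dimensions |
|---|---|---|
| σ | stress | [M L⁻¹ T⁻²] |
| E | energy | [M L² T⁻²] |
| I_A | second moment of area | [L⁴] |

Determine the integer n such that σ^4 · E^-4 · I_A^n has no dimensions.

3

Balance the L exponent: (4)·n from I_A, plus 4·(-1) − 4·(2) = -12 from the rest, must sum to zero.
4n − 12 = 0, so n = 3.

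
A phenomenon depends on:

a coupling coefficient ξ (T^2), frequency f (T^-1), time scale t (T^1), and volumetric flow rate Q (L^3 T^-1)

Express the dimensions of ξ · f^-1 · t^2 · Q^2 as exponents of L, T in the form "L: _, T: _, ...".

L: 6, T: 3

Collect each base-dimension exponent across the product:
  L: (0) − (0) + 2·(0) + 2·(3) = 6
  T: (2) − (-1) + 2·(1) + 2·(-1) = 3
So the dimensions are [L⁶ T³].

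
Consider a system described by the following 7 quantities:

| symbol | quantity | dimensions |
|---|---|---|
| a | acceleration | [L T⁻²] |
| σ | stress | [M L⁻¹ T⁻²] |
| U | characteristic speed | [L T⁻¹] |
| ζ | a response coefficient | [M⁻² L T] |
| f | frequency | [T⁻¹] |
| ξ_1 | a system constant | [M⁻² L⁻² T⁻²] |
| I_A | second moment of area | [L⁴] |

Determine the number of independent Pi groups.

4

There are 7 variables and 3 base dimensions (M, L, T).
The dimension matrix has rank 3.
Independent dimensionless groups: 7 − 3 = 4.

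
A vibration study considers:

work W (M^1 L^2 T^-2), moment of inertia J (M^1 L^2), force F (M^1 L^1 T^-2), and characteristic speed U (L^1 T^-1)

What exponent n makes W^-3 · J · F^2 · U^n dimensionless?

2

Balance the L exponent: (1)·n from U, plus −3·(2) + (2) + 2·(1) = -2 from the rest, must sum to zero.
n − 2 = 0, so n = 2.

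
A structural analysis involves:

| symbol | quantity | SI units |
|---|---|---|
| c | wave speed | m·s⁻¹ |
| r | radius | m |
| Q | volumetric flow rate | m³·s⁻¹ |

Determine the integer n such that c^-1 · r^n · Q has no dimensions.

-2

Balance the L exponent: (1)·n from r, plus −(1) + (3) = 2 from the rest, must sum to zero.
n + 2 = 0, so n = -2.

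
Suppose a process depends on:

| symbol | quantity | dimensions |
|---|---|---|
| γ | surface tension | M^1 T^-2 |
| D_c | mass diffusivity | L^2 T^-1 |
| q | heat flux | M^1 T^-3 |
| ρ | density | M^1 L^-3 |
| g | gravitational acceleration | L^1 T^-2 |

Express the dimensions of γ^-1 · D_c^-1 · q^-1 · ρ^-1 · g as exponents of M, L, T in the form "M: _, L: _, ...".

Collect each base-dimension exponent across the product:
  M: −(1) − (0) − (1) − (1) + (0) = -3
  L: −(0) − (2) − (0) − (-3) + (1) = 2
  T: −(-2) − (-1) − (-3) − (0) + (-2) = 4
So the dimensions are [M⁻³ L² T⁴].

M: -3, L: 2, T: 4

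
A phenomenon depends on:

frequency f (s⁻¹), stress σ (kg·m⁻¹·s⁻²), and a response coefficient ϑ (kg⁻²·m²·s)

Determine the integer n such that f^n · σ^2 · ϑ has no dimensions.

Balance the T exponent: (-1)·n from f, plus 2·(-2) + (1) = -3 from the rest, must sum to zero.
−n − 3 = 0, so n = -3.

-3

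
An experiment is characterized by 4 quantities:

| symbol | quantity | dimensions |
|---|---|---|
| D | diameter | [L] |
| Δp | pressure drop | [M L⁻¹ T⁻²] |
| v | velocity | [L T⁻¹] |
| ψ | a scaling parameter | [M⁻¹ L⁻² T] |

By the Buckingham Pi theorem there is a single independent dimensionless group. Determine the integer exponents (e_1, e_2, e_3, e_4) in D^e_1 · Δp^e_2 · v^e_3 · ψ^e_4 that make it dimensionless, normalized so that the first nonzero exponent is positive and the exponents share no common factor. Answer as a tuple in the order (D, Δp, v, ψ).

M: e_1·(0) + e_2·(1) + e_3·(0) + e_4·(-1) = 0
L: e_1·(1) + e_2·(-1) + e_3·(1) + e_4·(-2) = 0
T: e_1·(0) + e_2·(-2) + e_3·(-1) + e_4·(1) = 0
Solving this homogeneous linear system for the smallest-integer solution (first nonzero entry positive) gives (4, 1, -1, 1).

(4, 1, -1, 1)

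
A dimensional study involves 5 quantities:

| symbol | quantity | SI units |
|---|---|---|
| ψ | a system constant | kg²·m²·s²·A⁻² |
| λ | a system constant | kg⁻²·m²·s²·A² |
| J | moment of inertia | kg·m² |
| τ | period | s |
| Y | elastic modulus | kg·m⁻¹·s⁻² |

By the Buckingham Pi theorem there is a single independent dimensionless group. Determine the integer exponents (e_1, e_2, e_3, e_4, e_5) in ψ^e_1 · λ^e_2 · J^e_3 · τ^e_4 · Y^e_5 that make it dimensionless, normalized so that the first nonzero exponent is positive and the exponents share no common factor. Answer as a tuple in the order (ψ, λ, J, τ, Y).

M: e_1·(2) + e_2·(-2) + e_3·(1) + e_4·(0) + e_5·(1) = 0
L: e_1·(2) + e_2·(2) + e_3·(2) + e_4·(0) + e_5·(-1) = 0
T: e_1·(2) + e_2·(2) + e_3·(0) + e_4·(1) + e_5·(-2) = 0
I: e_1·(-2) + e_2·(2) + e_3·(0) + e_4·(0) + e_5·(0) = 0
Solving this homogeneous linear system for the smallest-integer solution (first nonzero entry positive) gives (3, 3, -4, -4, 4).

(3, 3, -4, -4, 4)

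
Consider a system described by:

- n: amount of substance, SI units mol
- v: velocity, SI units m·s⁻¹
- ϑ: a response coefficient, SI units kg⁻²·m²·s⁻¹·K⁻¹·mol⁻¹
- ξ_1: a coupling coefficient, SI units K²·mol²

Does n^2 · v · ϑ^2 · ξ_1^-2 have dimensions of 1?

Sum the exponent of each base dimension across the product:
  M: 2·[n]_M + [v]_M + 2·[ϑ]_M − 2·[ξ_1]_M = 2·(0) + (0) + 2·(-2) − 2·(0) = -4
  L: 2·[n]_L + [v]_L + 2·[ϑ]_L − 2·[ξ_1]_L = 2·(0) + (1) + 2·(2) − 2·(0) = 5
  T: 2·[n]_T + [v]_T + 2·[ϑ]_T − 2·[ξ_1]_T = 2·(0) + (-1) + 2·(-1) − 2·(0) = -3
  Θ: 2·[n]_Θ + [v]_Θ + 2·[ϑ]_Θ − 2·[ξ_1]_Θ = 2·(0) + (0) + 2·(-1) − 2·(2) = -6
  N: 2·[n]_N + [v]_N + 2·[ϑ]_N − 2·[ξ_1]_N = 2·(1) + (0) + 2·(-1) − 2·(2) = -4
Net dimensions [M⁻⁴ L⁵ T⁻³ Θ⁻⁶ N⁻⁴] ≠ [1] — not dimensionless.

no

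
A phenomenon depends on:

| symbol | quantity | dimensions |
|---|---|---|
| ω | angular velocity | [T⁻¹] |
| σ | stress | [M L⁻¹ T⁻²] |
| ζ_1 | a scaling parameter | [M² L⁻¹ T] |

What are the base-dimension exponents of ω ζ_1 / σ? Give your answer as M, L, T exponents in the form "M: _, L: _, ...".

Collect each base-dimension exponent across the product:
  M: (0) − (1) + (2) = 1
  L: (0) − (-1) + (-1) = 0
  T: (-1) − (-2) + (1) = 2
So the dimensions are [M T²].

M: 1, L: 0, T: 2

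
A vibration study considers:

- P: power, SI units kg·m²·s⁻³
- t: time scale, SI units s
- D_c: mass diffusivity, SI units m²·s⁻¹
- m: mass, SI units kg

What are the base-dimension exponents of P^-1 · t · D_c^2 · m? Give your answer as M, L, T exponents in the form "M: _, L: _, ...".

Collect each base-dimension exponent across the product:
  M: −(1) + (0) + 2·(0) + (1) = 0
  L: −(2) + (0) + 2·(2) + (0) = 2
  T: −(-3) + (1) + 2·(-1) + (0) = 2
So the dimensions are [L² T²].

M: 0, L: 2, T: 2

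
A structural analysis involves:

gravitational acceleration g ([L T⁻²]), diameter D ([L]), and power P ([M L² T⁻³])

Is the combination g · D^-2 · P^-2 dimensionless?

Sum the exponent of each base dimension across the product:
  M: [g]_M − 2·[D]_M − 2·[P]_M = (0) − 2·(0) − 2·(1) = -2
  L: [g]_L − 2·[D]_L − 2·[P]_L = (1) − 2·(1) − 2·(2) = -5
  T: [g]_T − 2·[D]_T − 2·[P]_T = (-2) − 2·(0) − 2·(-3) = 4
Net dimensions [M⁻² L⁻⁵ T⁴] ≠ [1] — not dimensionless.

no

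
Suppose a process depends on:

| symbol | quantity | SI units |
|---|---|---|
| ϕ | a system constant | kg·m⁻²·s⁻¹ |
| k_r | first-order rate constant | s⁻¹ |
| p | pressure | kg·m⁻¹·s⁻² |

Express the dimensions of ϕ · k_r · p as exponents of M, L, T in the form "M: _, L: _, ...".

Collect each base-dimension exponent across the product:
  M: (1) + (0) + (1) = 2
  L: (-2) + (0) + (-1) = -3
  T: (-1) + (-1) + (-2) = -4
So the dimensions are [M² L⁻³ T⁻⁴].

M: 2, L: -3, T: -4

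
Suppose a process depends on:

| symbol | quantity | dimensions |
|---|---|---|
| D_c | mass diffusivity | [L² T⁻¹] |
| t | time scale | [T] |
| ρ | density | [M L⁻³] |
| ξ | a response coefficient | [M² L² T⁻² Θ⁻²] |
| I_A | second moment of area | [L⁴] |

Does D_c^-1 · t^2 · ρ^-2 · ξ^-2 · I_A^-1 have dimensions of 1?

Sum the exponent of each base dimension across the product:
  M: −[D_c]_M + 2·[t]_M − 2·[ρ]_M − 2·[ξ]_M − [I_A]_M = −(0) + 2·(0) − 2·(1) − 2·(2) − (0) = -6
  L: −[D_c]_L + 2·[t]_L − 2·[ρ]_L − 2·[ξ]_L − [I_A]_L = −(2) + 2·(0) − 2·(-3) − 2·(2) − (4) = -4
  T: −[D_c]_T + 2·[t]_T − 2·[ρ]_T − 2·[ξ]_T − [I_A]_T = −(-1) + 2·(1) − 2·(0) − 2·(-2) − (0) = 7
  Θ: −[D_c]_Θ + 2·[t]_Θ − 2·[ρ]_Θ − 2·[ξ]_Θ − [I_A]_Θ = −(0) + 2·(0) − 2·(0) − 2·(-2) − (0) = 4
Net dimensions [M⁻⁶ L⁻⁴ T⁷ Θ⁴] ≠ [1] — not dimensionless.

no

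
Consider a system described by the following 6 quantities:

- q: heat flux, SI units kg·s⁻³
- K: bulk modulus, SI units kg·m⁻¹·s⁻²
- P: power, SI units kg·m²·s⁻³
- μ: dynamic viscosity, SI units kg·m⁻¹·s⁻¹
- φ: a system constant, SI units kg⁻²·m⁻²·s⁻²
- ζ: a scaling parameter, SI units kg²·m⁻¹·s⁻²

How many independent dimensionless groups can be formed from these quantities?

3

There are 6 variables and 3 base dimensions (M, L, T).
The dimension matrix has rank 3.
Independent dimensionless groups: 6 − 3 = 3.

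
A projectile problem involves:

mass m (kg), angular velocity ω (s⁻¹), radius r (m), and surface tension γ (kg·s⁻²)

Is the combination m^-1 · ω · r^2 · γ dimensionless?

no

Sum the exponent of each base dimension across the product:
  M: −[m]_M + [ω]_M + 2·[r]_M + [γ]_M = −(1) + (0) + 2·(0) + (1) = 0
  L: −[m]_L + [ω]_L + 2·[r]_L + [γ]_L = −(0) + (0) + 2·(1) + (0) = 2
  T: −[m]_T + [ω]_T + 2·[r]_T + [γ]_T = −(0) + (-1) + 2·(0) + (-2) = -3
Net dimensions [L² T⁻³] ≠ [1] — not dimensionless.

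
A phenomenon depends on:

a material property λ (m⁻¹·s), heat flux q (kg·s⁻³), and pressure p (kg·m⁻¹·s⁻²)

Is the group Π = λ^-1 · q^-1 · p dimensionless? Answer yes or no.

Sum the exponent of each base dimension across the product:
  M: −[λ]_M − [q]_M + [p]_M = −(0) − (1) + (1) = 0
  L: −[λ]_L − [q]_L + [p]_L = −(-1) − (0) + (-1) = 0
  T: −[λ]_T − [q]_T + [p]_T = −(1) − (-3) + (-2) = 0
  Θ: −[λ]_Θ − [q]_Θ + [p]_Θ = −(0) − (0) + (0) = 0
All base exponents vanish — dimensionless.

yes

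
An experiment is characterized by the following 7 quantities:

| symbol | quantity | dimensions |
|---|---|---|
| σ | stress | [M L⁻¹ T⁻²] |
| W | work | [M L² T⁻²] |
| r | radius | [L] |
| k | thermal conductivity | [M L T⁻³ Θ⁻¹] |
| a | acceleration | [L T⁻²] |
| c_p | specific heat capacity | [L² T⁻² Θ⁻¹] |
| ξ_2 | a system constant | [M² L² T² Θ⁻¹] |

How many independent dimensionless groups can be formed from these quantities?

There are 7 variables and 4 base dimensions (M, L, T, Θ).
The dimension matrix has rank 4.
Independent dimensionless groups: 7 − 4 = 3.

3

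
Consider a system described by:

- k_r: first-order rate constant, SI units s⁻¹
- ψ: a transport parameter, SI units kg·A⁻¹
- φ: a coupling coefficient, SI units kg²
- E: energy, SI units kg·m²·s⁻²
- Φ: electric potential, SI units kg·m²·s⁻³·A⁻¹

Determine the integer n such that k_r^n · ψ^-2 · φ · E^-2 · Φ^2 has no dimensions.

-2

Balance the T exponent: (-1)·n from k_r, plus −2·(0) + (0) − 2·(-2) + 2·(-3) = -2 from the rest, must sum to zero.
−n − 2 = 0, so n = -2.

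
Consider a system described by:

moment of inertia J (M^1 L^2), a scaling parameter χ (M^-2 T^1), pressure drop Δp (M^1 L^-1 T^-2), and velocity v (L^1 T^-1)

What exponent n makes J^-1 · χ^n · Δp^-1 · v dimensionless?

-1

Balance the M exponent: (-2)·n from χ, plus −(1) − (1) + (0) = -2 from the rest, must sum to zero.
-2n − 2 = 0, so n = -1.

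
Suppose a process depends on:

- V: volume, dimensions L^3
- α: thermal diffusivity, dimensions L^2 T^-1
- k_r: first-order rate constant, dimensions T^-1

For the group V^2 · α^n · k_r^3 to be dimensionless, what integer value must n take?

-3

Balance the L exponent: (2)·n from α, plus 2·(3) + 3·(0) = 6 from the rest, must sum to zero.
2n + 6 = 0, so n = -3.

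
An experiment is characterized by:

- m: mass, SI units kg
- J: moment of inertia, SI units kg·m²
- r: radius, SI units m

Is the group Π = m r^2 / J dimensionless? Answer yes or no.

Sum the exponent of each base dimension across the product:
  M: [m]_M − [J]_M + 2·[r]_M = (1) − (1) + 2·(0) = 0
  L: [m]_L − [J]_L + 2·[r]_L = (0) − (2) + 2·(1) = 0
  T: [m]_T − [J]_T + 2·[r]_T = (0) − (0) + 2·(0) = 0
All base exponents vanish — dimensionless.

yes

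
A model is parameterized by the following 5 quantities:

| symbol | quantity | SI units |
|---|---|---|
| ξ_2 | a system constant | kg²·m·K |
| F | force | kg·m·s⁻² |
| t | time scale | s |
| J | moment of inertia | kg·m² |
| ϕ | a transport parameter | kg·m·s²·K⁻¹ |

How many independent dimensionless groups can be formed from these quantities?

There are 5 variables and 4 base dimensions (M, L, T, Θ).
The dimension matrix has rank 4.
Independent dimensionless groups: 5 − 4 = 1.

1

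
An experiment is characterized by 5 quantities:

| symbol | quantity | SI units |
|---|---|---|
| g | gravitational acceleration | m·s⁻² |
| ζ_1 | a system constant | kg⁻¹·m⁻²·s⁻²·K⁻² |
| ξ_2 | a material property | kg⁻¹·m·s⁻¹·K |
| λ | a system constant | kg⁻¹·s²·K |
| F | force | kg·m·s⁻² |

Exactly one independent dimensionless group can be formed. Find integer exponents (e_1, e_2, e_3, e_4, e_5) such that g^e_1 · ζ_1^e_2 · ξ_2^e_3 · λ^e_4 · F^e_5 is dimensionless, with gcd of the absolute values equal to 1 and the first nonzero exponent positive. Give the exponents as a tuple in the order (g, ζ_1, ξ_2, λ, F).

M: e_1·(0) + e_2·(-1) + e_3·(-1) + e_4·(-1) + e_5·(1) = 0
L: e_1·(1) + e_2·(-2) + e_3·(1) + e_4·(0) + e_5·(1) = 0
T: e_1·(-2) + e_2·(-2) + e_3·(-1) + e_4·(2) + e_5·(-2) = 0
Θ: e_1·(0) + e_2·(-2) + e_3·(1) + e_4·(1) + e_5·(0) = 0
Solving this homogeneous linear system for the smallest-integer solution (first nonzero entry positive) gives (1, 1, -2, 4, 3).

(1, 1, -2, 4, 3)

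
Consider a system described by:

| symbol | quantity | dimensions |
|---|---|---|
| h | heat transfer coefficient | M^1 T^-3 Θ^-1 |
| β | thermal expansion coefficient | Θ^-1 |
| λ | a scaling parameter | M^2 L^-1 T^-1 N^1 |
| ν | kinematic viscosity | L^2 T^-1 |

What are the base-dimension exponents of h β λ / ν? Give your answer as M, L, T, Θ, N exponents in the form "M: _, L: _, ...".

Collect each base-dimension exponent across the product:
  M: (1) + (0) + (2) − (0) = 3
  L: (0) + (0) + (-1) − (2) = -3
  T: (-3) + (0) + (-1) − (-1) = -3
  Θ: (-1) + (-1) + (0) − (0) = -2
  N: (0) + (0) + (1) − (0) = 1
So the dimensions are [M³ L⁻³ T⁻³ Θ⁻² N].

M: 3, L: -3, T: -3, Θ: -2, N: 1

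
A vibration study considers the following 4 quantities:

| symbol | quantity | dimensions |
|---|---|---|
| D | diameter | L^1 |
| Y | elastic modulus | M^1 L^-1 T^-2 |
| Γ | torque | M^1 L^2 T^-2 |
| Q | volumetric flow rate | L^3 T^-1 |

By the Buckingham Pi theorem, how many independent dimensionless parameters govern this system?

There are 4 variables and 3 base dimensions (M, L, T).
The dimension matrix has rank 3.
Independent dimensionless groups: 4 − 3 = 1.

1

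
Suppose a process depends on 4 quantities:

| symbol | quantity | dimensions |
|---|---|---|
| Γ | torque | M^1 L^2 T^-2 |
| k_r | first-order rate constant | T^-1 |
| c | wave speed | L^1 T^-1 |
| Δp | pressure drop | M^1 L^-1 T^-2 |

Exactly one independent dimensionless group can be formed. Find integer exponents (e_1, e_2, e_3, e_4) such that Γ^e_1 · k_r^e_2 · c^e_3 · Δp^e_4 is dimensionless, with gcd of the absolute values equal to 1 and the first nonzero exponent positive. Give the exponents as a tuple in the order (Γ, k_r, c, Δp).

(1, 3, -3, -1)

M: e_1·(1) + e_2·(0) + e_3·(0) + e_4·(1) = 0
L: e_1·(2) + e_2·(0) + e_3·(1) + e_4·(-1) = 0
T: e_1·(-2) + e_2·(-1) + e_3·(-1) + e_4·(-2) = 0
Solving this homogeneous linear system for the smallest-integer solution (first nonzero entry positive) gives (1, 3, -3, -1).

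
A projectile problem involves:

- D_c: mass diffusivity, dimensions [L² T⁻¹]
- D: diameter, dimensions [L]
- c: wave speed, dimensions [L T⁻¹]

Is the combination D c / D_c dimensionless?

Sum the exponent of each base dimension across the product:
  M: −[D_c]_M + [D]_M + [c]_M = −(0) + (0) + (0) = 0
  L: −[D_c]_L + [D]_L + [c]_L = −(2) + (1) + (1) = 0
  T: −[D_c]_T + [D]_T + [c]_T = −(-1) + (0) + (-1) = 0
All base exponents vanish — dimensionless.

yes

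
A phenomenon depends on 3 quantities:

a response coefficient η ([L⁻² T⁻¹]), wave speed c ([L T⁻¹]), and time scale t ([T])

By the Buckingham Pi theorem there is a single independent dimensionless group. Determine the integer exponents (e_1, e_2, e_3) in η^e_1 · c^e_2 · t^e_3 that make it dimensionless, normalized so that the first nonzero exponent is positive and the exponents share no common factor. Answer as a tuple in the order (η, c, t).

(1, 2, 3)

L: e_1·(-2) + e_2·(1) + e_3·(0) = 0
T: e_1·(-1) + e_2·(-1) + e_3·(1) = 0
Solving this homogeneous linear system for the smallest-integer solution (first nonzero entry positive) gives (1, 2, 3).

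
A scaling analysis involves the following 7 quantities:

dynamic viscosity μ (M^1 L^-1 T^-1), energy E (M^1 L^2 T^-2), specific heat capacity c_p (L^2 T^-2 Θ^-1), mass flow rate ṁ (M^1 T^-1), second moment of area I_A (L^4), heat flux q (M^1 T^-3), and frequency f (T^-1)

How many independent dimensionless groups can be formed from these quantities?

There are 7 variables and 4 base dimensions (M, L, T, Θ).
The dimension matrix has rank 4.
Independent dimensionless groups: 7 − 4 = 3.

3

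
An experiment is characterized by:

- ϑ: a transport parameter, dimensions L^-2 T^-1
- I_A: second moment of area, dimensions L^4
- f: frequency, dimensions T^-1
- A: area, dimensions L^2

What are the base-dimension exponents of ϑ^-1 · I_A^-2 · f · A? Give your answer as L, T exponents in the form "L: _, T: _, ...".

Collect each base-dimension exponent across the product:
  L: −(-2) − 2·(4) + (0) + (2) = -4
  T: −(-1) − 2·(0) + (-1) + (0) = 0
So the dimensions are [L⁻⁴].

L: -4, T: 0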